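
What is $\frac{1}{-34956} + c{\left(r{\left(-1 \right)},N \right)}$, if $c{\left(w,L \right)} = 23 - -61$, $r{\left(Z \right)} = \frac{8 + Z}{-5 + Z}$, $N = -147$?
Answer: $\frac{2936303}{34956} \approx 84.0$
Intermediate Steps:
$r{\left(Z \right)} = \frac{8 + Z}{-5 + Z}$
$c{\left(w,L \right)} = 84$ ($c{\left(w,L \right)} = 23 + 61 = 84$)
$\frac{1}{-34956} + c{\left(r{\left(-1 \right)},N \right)} = \frac{1}{-34956} + 84 = - \frac{1}{34956} + 84 = \frac{2936303}{34956}$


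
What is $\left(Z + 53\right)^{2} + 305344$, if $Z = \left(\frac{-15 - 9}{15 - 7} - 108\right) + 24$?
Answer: $306500$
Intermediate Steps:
$Z = -87$ ($Z = \left(- \frac{24}{8} - 108\right) + 24 = \left(\left(-24\right) \frac{1}{8} - 108\right) + 24 = \left(-3 - 108\right) + 24 = -111 + 24 = -87$)
$\left(Z + 53\right)^{2} + 305344 = \left(-87 + 53\right)^{2} + 305344 = \left(-34\right)^{2} + 305344 = 1156 + 305344 = 306500$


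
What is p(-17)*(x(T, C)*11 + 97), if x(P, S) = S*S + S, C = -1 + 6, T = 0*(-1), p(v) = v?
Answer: -7259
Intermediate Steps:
T = 0
C = 5
x(P, S) = S + S² (x(P, S) = S² + S = S + S²)
p(-17)*(x(T, C)*11 + 97) = -17*((5*(1 + 5))*11 + 97) = -17*((5*6)*11 + 97) = -17*(30*11 + 97) = -17*(330 + 97) = -17*427 = -7259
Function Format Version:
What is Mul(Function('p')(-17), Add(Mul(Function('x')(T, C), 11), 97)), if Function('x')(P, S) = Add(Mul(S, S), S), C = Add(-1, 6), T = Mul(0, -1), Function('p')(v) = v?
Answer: -7259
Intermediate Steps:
T = 0
C = 5
Function('x')(P, S) = Add(S, Pow(S, 2)) (Function('x')(P, S) = Add(Pow(S, 2), S) = Add(S, Pow(S, 2)))
Mul(Function('p')(-17), Add(Mul(Function('x')(T, C), 11), 97)) = Mul(-17, Add(Mul(Mul(5, Add(1, 5)), 11), 97)) = Mul(-17, Add(Mul(Mul(5, 6), 11), 97)) = Mul(-17, Add(Mul(30, 11), 97)) = Mul(-17, Add(330, 97)) = Mul(-17, 427) = -7259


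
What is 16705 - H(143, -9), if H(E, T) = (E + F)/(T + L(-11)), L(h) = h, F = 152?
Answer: 66879/4 ≈ 16720.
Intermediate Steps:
H(E, T) = (152 + E)/(-11 + T) (H(E, T) = (E + 152)/(T - 11) = (152 + E)/(-11 + T))
16705 - H(143, -9) = 16705 - (152 + 143)/(-11 - 9) = 16705 - 295/(-20) = 16705 - (-1)*295/20 = 16705 - 1*(-59/4) = 16705 + 59/4 = 66879/4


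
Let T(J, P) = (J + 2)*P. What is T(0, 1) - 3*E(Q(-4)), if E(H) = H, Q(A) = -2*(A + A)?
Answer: -46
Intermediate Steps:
T(J, P) = P*(2 + J) (T(J, P) = (2 + J)*P = P*(2 + J))
Q(A) = -4*A
T(0, 1) - 3*E(Q(-4)) = 1*(2 + 0) - (-12)*(-4) = 1*2 - 3*16 = 2 - 48 = -46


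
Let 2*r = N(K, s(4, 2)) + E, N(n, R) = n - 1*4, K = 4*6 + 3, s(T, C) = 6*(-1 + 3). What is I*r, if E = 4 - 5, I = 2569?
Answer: 28259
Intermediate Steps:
s(T, C) = 12 (s(T, C) = 6*2 = 12)
K = 27 (K = 24 + 3 = 27)
E = -1
N(n, R) = -4 + n (N(n, R) = n - 4 = -4 + n)
r = 11 (r = ((-4 + 27) - 1)/2 = (23 - 1)/2 = (1/2)*22 = 11)
I*r = 2569*11 = 28259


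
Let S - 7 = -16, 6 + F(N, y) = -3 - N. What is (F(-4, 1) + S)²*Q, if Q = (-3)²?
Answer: 1764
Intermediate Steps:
F(N, y) = -9 - N (F(N, y) = -6 + (-3 - N) = -9 - N)
S = -9 (S = 7 - 16 = -9)
Q = 9
(F(-4, 1) + S)²*Q = ((-9 - 1*(-4)) - 9)²*9 = ((-9 + 4) - 9)²*9 = (-5 - 9)²*9 = (-14)²*9 = 196*9 = 1764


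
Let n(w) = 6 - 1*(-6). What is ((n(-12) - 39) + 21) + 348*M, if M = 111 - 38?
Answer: 25398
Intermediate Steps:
n(w) = 12 (n(w) = 6 + 6 = 12)
M = 73
((n(-12) - 39) + 21) + 348*M = ((12 - 39) + 21) + 348*73 = (-27 + 21) + 25404 = -6 + 25404 = 25398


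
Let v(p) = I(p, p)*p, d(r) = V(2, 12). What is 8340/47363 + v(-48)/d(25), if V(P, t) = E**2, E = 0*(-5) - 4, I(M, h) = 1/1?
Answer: -133749/47363 ≈ -2.8239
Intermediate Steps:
I(M, h) = 1
E = -4 (E = 0 - 4 = -4)
V(P, t) = 16 (V(P, t) = (-4)**2 = 16)
d(r) = 16
v(p) = p (v(p) = 1*p = p)
8340/47363 + v(-48)/d(25) = 8340/47363 - 48/16 = 8340*(1/47363) - 48*1/16 = 8340/47363 - 3 = -133749/47363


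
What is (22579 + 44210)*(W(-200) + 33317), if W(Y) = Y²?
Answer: 4896769113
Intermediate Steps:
(22579 + 44210)*(W(-200) + 33317) = (22579 + 44210)*((-200)² + 33317) = 66789*(40000 + 33317) = 66789*73317 = 4896769113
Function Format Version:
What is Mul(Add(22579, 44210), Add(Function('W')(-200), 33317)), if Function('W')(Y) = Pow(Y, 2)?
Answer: 4896769113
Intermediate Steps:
Mul(Add(22579, 44210), Add(Function('W')(-200), 33317)) = Mul(Add(22579, 44210), Add(Pow(-200, 2), 33317)) = Mul(66789, Add(40000, 33317)) = Mul(66789, 73317) = 4896769113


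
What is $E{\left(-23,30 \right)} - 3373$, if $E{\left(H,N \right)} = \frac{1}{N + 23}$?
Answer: $- \frac{178768}{53} \approx -3373.0$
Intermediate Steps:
$E{\left(H,N \right)} = \frac{1}{23 + N}$
$E{\left(-23,30 \right)} - 3373 = \frac{1}{23 + 30} - 3373 = \frac{1}{53} - 3373 = - \frac{178768}{53}$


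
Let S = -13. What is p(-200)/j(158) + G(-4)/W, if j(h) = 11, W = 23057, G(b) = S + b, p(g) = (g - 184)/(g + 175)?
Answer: 8849213/6340675 ≈ 1.3956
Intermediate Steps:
p(g) = (-184 + g)/(175 + g)
G(b) = -13 + b
p(-200)/j(158) + G(-4)/W = ((-184 - 200)/(175 - 200))/11 + (-13 - 4)/23057 = (-384/(-25))*(1/11) - 17*1/23057 = -1/25*(-384)*(1/11) - 17/23057 = (384/25)*(1/11) - 17/23057 = 384/275 - 17/23057 = 8849213/6340675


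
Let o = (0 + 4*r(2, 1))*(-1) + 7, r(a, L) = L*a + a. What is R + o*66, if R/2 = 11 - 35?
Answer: -642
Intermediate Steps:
R = -48 (R = 2*(11 - 35) = 2*(-24) = -48)
r(a, L) = a + L*a
o = -9 (o = (0 + 4*(2*(1 + 1)))*(-1) + 7 = (0 + 4*(2*2))*(-1) + 7 = (0 + 4*4)*(-1) + 7 = (0 + 16)*(-1) + 7 = 16*(-1) + 7 = -16 + 7 = -9)
R + o*66 = -48 - 9*66 = -48 - 594 = -642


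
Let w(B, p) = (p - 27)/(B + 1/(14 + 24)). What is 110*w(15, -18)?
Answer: -188100/571 ≈ -329.42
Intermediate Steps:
w(B, p) = (-27 + p)/(1/38 + B) (w(B, p) = (-27 + p)/(B + 1/38) = (-27 + p)/(1/38 + B))
110*w(15, -18) = 110*(38*(-27 - 18)/(1 + 38*15)) = 110*(38*(-45)/(1 + 570)) = 110*(38*(-45)/571) = 110*(38*(1/571)*(-45)) = 110*(-1710/571) = -188100/571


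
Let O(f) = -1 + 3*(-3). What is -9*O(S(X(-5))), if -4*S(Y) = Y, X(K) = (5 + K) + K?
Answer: 90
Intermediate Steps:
X(K) = 5 + 2*K
S(Y) = -Y/4
O(f) = -10 (O(f) = -1 - 9 = -10)
-9*O(S(X(-5))) = -9*(-10) = 90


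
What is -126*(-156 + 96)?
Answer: 7560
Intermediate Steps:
-126*(-156 + 96) = -126*(-60) = 7560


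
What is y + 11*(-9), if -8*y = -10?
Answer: -391/4 ≈ -97.750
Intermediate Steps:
y = 5/4 (y = -⅛*(-10) = 5/4 ≈ 1.2500)
y + 11*(-9) = 5/4 + 11*(-9) = 5/4 - 99 = -391/4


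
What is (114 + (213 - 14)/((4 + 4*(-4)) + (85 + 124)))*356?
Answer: 8065892/197 ≈ 40944.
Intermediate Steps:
(114 + (213 - 14)/((4 + 4*(-4)) + (85 + 124)))*356 = (114 + 199/((4 - 16) + 209))*356 = (114 + 199/(-12 + 209))*356 = (114 + 199/197)*356 = (22657/197)*356 = 8065892/197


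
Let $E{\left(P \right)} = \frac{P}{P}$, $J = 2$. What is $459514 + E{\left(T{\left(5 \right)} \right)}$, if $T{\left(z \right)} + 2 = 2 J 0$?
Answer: $459515$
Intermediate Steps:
$T{\left(z \right)} = -2$ ($T{\left(z \right)} = -2 + 2 \cdot 2 \cdot 0 = -2 + 4 \cdot 0 = -2 + 0 = -2$)
$E{\left(P \right)} = 1$
$459514 + E{\left(T{\left(5 \right)} \right)} = 459514 + 1 = 459515$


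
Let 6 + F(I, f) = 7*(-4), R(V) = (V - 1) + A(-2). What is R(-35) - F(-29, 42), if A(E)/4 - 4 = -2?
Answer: 6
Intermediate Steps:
A(E) = 8 (A(E) = 16 + 4*(-2) = 16 - 8 = 8)
R(V) = 7 + V (R(V) = (V - 1) + 8 = (-1 + V) + 8 = 7 + V)
F(I, f) = -34 (F(I, f) = -6 + 7*(-4) = -6 - 28 = -34)
R(-35) - F(-29, 42) = (7 - 35) - 1*(-34) = -28 + 34 = 6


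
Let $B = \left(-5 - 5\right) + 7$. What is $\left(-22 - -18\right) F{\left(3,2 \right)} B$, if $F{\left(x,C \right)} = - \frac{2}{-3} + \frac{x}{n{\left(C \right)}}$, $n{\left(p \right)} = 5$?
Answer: $\frac{76}{5} \approx 15.2$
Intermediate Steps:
$F{\left(x,C \right)} = \frac{2}{3} + \frac{x}{5}$ ($F{\left(x,C \right)} = - \frac{2}{-3} + \frac{x}{5} = \left(-2\right) \left(- \frac{1}{3}\right) + x \frac{1}{5} = \frac{2}{3} + \frac{x}{5}$)
$B = -3$ ($B = -10 + 7 = -3$)
$\left(-22 - -18\right) F{\left(3,2 \right)} B = \left(-22 - -18\right) \left(\frac{2}{3} + \frac{1}{5} \cdot 3\right) \left(-3\right) = \left(-22 + 18\right) \left(\frac{2}{3} + \frac{3}{5}\right) \left(-3\right) = \left(-4\right) \frac{19}{15} \left(-3\right) = \left(- \frac{76}{15}\right) \left(-3\right) = \frac{76}{5}$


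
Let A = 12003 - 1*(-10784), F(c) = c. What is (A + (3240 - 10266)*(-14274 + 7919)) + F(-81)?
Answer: 44672936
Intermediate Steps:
A = 22787 (A = 12003 + 10784 = 22787)
(A + (3240 - 10266)*(-14274 + 7919)) + F(-81) = (22787 + (3240 - 10266)*(-14274 + 7919)) - 81 = (22787 - 7026*(-6355)) - 81 = (22787 + 44650230) - 81 = 44673017 - 81 = 44672936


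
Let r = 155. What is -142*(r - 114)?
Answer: -5822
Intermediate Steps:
-142*(r - 114) = -142*(155 - 114) = -142*41 = -5822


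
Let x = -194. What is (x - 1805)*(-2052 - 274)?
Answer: 4649674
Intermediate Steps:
(x - 1805)*(-2052 - 274) = (-194 - 1805)*(-2052 - 274) = -1999*(-2326) = 4649674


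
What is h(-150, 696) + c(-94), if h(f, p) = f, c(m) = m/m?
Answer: -149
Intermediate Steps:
c(m) = 1
h(-150, 696) + c(-94) = -150 + 1 = -149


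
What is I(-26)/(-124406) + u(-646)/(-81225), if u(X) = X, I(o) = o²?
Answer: 669952/265917825 ≈ 0.0025194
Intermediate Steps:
I(-26)/(-124406) + u(-646)/(-81225) = (-26)²/(-124406) - 646/(-81225) = 676*(-1/124406) - 646*(-1/81225) = -338/62203 + 34/4275 = 669952/265917825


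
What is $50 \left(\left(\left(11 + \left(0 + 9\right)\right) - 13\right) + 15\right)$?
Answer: $1100$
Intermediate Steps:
$50 \left(\left(\left(11 + \left(0 + 9\right)\right) - 13\right) + 15\right) = 50 \left(\left(\left(11 + 9\right) - 13\right) + 15\right) = 50 \left(\left(20 - 13\right) + 15\right) = 50 \left(7 + 15\right) = 50 \cdot 22 = 1100$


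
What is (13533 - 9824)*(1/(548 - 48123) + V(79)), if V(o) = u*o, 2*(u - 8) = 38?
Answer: 376379951066/47575 ≈ 7.9113e+6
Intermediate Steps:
u = 27 (u = 8 + (½)*38 = 8 + 19 = 27)
V(o) = 27*o
(13533 - 9824)*(1/(548 - 48123) + V(79)) = (13533 - 9824)*(1/(548 - 48123) + 27*79) = 3709*(1/(-47575) + 2133) = 3709*(-1/47575 + 2133) = 3709*(101477474/47575) = 376379951066/47575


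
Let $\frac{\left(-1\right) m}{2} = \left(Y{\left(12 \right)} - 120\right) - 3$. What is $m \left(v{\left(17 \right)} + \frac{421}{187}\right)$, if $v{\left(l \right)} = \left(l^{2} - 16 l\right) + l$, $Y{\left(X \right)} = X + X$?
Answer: $\frac{122022}{17} \approx 7177.8$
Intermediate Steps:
$Y{\left(X \right)} = 2 X$
$v{\left(l \right)} = l^{2} - 15 l$
$m = 198$ ($m = - 2 \left(\left(2 \cdot 12 - 120\right) - 3\right) = - 2 \left(\left(24 - 120\right) - 3\right) = - 2 \left(-96 - 3\right) = \left(-2\right) \left(-99\right) = 198$)
$m \left(v{\left(17 \right)} + \frac{421}{187}\right) = 198 \left(17 \left(-15 + 17\right) + \frac{421}{187}\right) = 198 \left(17 \cdot 2 + 421 \cdot \frac{1}{187}\right) = 198 \left(34 + \frac{421}{187}\right) = 198 \cdot \frac{6779}{187} = \frac{122022}{17}$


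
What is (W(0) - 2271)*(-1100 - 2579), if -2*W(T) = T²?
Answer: 8355009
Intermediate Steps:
W(T) = -T²/2
(W(0) - 2271)*(-1100 - 2579) = (-½*0² - 2271)*(-1100 - 2579) = (-½*0 - 2271)*(-3679) = (0 - 2271)*(-3679) = -2271*(-3679) = 8355009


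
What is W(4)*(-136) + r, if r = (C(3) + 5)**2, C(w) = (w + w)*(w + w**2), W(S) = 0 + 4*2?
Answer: 4841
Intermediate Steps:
W(S) = 8 (W(S) = 0 + 8 = 8)
C(w) = 2*w*(w + w**2) (C(w) = (2*w)*(w + w**2) = 2*w*(w + w**2))
r = 5929 (r = (2*3**2*(1 + 3) + 5)**2 = (2*9*4 + 5)**2 = (72 + 5)**2 = 77**2 = 5929)
W(4)*(-136) + r = 8*(-136) + 5929 = -1088 + 5929 = 4841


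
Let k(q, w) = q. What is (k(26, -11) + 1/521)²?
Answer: 183521209/271441 ≈ 676.10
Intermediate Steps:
(k(26, -11) + 1/521)² = (26 + 1/521)² = (13547/521)² = 183521209/271441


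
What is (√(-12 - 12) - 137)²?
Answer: 18745 - 548*I*√6 ≈ 18745.0 - 1342.3*I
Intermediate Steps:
(√(-12 - 12) - 137)² = (√(-24) - 137)² = (2*I*√6 - 137)² = (-137 + 2*I*√6)²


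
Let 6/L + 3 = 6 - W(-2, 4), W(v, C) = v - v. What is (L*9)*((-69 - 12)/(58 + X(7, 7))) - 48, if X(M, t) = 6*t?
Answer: -3129/50 ≈ -62.580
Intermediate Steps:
W(v, C) = 0
L = 2 (L = 6/(-3 + (6 - 1*0)) = 6/(-3 + (6 + 0)) = 6/(-3 + 6) = 6/3 = 6*(⅓) = 2)
(L*9)*((-69 - 12)/(58 + X(7, 7))) - 48 = (2*9)*((-69 - 12)/(58 + 6*7)) - 48 = 18*(-81/(58 + 42)) - 48 = 18*(-81/100) - 48 = -729/50 - 48 = -3129/50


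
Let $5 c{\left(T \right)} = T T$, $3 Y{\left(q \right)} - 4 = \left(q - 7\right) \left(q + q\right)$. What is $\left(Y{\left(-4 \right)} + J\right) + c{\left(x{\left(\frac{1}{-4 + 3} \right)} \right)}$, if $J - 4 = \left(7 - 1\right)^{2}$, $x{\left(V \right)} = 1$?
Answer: $\frac{1063}{15} \approx 70.867$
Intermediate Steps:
$Y{\left(q \right)} = \frac{4}{3} + \frac{2 q \left(-7 + q\right)}{3}$ ($Y{\left(q \right)} = \frac{4}{3} + \frac{\left(q - 7\right) \left(q + q\right)}{3} = \frac{4}{3} + \frac{\left(-7 + q\right) 2 q}{3} = \frac{4}{3} + \frac{2 q \left(-7 + q\right)}{3}$)
$J = 40$ ($J = 4 + \left(7 - 1\right)^{2} = 4 + 6^{2} = 4 + 36 = 40$)
$c{\left(T \right)} = \frac{T^{2}}{5}$ ($c{\left(T \right)} = \frac{T T}{5} = \frac{T^{2}}{5}$)
$\left(Y{\left(-4 \right)} + J\right) + c{\left(x{\left(\frac{1}{-4 + 3} \right)} \right)} = \left(\left(\frac{4}{3} - - \frac{56}{3} + \frac{2 \left(-4\right)^{2}}{3}\right) + 40\right) + \frac{1^{2}}{5} = \left(\left(\frac{4}{3} + \frac{56}{3} + \frac{2}{3} \cdot 16\right) + 40\right) + \frac{1}{5} \cdot 1 = \left(\left(\frac{4}{3} + \frac{56}{3} + \frac{32}{3}\right) + 40\right) + \frac{1}{5} = \left(\frac{92}{3} + 40\right) + \frac{1}{5} = \frac{212}{3} + \frac{1}{5} = \frac{1063}{15}$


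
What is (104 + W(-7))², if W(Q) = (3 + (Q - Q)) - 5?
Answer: 10404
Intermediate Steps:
W(Q) = -2 (W(Q) = (3 + 0) - 5 = 3 - 5 = -2)
(104 + W(-7))² = (104 - 2)² = 102² = 10404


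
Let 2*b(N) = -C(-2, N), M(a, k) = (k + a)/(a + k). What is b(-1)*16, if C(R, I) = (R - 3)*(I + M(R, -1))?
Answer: 0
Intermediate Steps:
M(a, k) = 1 (M(a, k) = (a + k)/(a + k) = 1)
C(R, I) = (1 + I)*(-3 + R) (C(R, I) = (R - 3)*(I + 1) = (-3 + R)*(1 + I) = (1 + I)*(-3 + R))
b(N) = 5/2 + 5*N/2 (b(N) = (-(-3 - 2 - 3*N + N*(-2)))/2 = (-(-3 - 2 - 3*N - 2*N))/2 = (-(-5 - 5*N))/2 = (5 + 5*N)/2 = 5/2 + 5*N/2)
b(-1)*16 = (5/2 + (5/2)*(-1))*16 = (5/2 - 5/2)*16 = 0*16 = 0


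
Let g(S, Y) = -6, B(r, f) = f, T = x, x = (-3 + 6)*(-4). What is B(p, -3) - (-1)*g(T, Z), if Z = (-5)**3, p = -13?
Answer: -9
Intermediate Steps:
x = -12 (x = 3*(-4) = -12)
T = -12
Z = -125
B(p, -3) - (-1)*g(T, Z) = -3 - (-1)*(-6) = -3 - 1*6 = -3 - 6 = -9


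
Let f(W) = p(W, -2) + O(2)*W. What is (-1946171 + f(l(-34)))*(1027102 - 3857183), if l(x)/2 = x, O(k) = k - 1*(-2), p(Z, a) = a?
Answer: 5508597012045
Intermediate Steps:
O(k) = 2 + k (O(k) = k + 2 = 2 + k)
l(x) = 2*x
f(W) = -2 + 4*W (f(W) = -2 + (2 + 2)*W = -2 + 4*W)
(-1946171 + f(l(-34)))*(1027102 - 3857183) = (-1946171 + (-2 + 4*(2*(-34))))*(1027102 - 3857183) = (-1946171 + (-2 + 4*(-68)))*(-2830081) = (-1946171 + (-2 - 272))*(-2830081) = (-1946171 - 274)*(-2830081) = -1946445*(-2830081) = 5508597012045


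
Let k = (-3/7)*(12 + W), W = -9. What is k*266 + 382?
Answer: 40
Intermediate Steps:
k = -9/7 (k = (-3/7)*(12 - 9) = -3*1/7*3 = -3/7*3 = -9/7 ≈ -1.2857)
k*266 + 382 = -9/7*266 + 382 = -342 + 382 = 40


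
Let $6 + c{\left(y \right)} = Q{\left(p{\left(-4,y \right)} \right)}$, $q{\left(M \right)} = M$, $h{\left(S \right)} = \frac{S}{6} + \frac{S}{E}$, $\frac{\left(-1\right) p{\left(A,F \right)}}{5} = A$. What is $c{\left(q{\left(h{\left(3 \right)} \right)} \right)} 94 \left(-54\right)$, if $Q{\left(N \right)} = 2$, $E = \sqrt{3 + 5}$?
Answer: $20304$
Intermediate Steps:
$E = 2 \sqrt{2}$ ($E = \sqrt{8} = 2 \sqrt{2} \approx 2.8284$)
$p{\left(A,F \right)} = - 5 A$
$h{\left(S \right)} = \frac{S}{6} + \frac{S \sqrt{2}}{4}$ ($h{\left(S \right)} = \frac{S}{6} + \frac{S}{2 \sqrt{2}} = S \frac{1}{6} + S \frac{\sqrt{2}}{4} = \frac{S}{6} + \frac{S \sqrt{2}}{4}$)
$c{\left(y \right)} = -4$ ($c{\left(y \right)} = -6 + 2 = -4$)
$c{\left(q{\left(h{\left(3 \right)} \right)} \right)} 94 \left(-54\right) = \left(-4\right) 94 \left(-54\right) = \left(-376\right) \left(-54\right) = 20304$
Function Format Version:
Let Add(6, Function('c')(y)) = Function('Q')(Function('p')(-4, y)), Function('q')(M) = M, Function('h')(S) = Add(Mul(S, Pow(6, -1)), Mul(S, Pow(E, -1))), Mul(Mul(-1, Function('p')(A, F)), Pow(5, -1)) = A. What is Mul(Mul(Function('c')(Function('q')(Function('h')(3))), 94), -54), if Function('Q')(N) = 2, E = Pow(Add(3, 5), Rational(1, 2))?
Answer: 20304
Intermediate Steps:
E = Mul(2, Pow(2, Rational(1, 2))) (E = Pow(8, Rational(1, 2)) = Mul(2, Pow(2, Rational(1, 2))) ≈ 2.8284)
Function('p')(A, F) = Mul(-5, A)
Function('h')(S) = Add(Mul(Rational(1, 6), S), Mul(Rational(1, 4), S, Pow(2, Rational(1, 2)))) (Function('h')(S) = Add(Mul(S, Pow(6, -1)), Mul(S, Pow(Mul(2, Pow(2, Rational(1, 2))), -1))) = Add(Mul(S, Rational(1, 6)), Mul(S, Mul(Rational(1, 4), Pow(2, Rational(1, 2))))) = Add(Mul(Rational(1, 6), S), Mul(Rational(1, 4), S, Pow(2, Rational(1, 2)))))
Function('c')(y) = -4 (Function('c')(y) = Add(-6, 2) = -4)
Mul(Mul(Function('c')(Function('q')(Function('h')(3))), 94), -54) = Mul(Mul(-4, 94), -54) = Mul(-376, -54) = 20304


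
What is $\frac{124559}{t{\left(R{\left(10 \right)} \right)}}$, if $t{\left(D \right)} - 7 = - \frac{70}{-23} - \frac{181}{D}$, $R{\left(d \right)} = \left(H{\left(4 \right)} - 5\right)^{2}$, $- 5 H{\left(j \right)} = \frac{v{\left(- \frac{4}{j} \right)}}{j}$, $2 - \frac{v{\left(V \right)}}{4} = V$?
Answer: $\frac{2246047888}{77029} \approx 29158.0$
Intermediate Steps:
$v{\left(V \right)} = 8 - 4 V$
$H{\left(j \right)} = - \frac{8 + \frac{16}{j}}{5 j}$ ($H{\left(j \right)} = - \frac{\left(8 - 4 \left(- \frac{4}{j}\right)\right) \frac{1}{j}}{5} = - \frac{\left(8 + \frac{16}{j}\right) \frac{1}{j}}{5} = - \frac{\frac{1}{j} \left(8 + \frac{16}{j}\right)}{5} = - \frac{8 + \frac{16}{j}}{5 j}$)
$R{\left(d \right)} = \frac{784}{25}$ ($R{\left(d \right)} = \left(\frac{8 \left(-2 - 4\right)}{5 \cdot 16} - 5\right)^{2} = \left(\frac{8}{5} \cdot \frac{1}{16} \left(-2 - 4\right) - 5\right)^{2} = \left(\frac{8}{5} \cdot \frac{1}{16} \left(-6\right) - 5\right)^{2} = \left(- \frac{3}{5} - 5\right)^{2} = \left(- \frac{28}{5}\right)^{2} = \frac{784}{25}$)
$t{\left(D \right)} = \frac{231}{23} - \frac{181}{D}$ ($t{\left(D \right)} = 7 - \left(- \frac{70}{23} + \frac{181}{D}\right) = 7 + \left(\frac{70}{23} - \frac{181}{D}\right) = \frac{231}{23} - \frac{181}{D}$)
$\frac{124559}{t{\left(R{\left(10 \right)} \right)}} = \frac{124559}{\frac{231}{23} - \frac{181}{\frac{784}{25}}} = \frac{124559}{\frac{231}{23} - \frac{4525}{784}} = \frac{124559}{\frac{77029}{18032}} = 124559 \cdot \frac{18032}{77029} = \frac{2246047888}{77029}$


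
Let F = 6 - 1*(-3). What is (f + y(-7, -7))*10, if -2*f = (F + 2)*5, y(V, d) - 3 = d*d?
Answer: 245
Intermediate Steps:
y(V, d) = 3 + d² (y(V, d) = 3 + d*d = 3 + d²)
F = 9 (F = 6 + 3 = 9)
f = -55/2 (f = -(9 + 2)*5/2 = -11*5/2 = -½*55 = -55/2 ≈ -27.500)
(f + y(-7, -7))*10 = (-55/2 + (3 + (-7)²))*10 = (-55/2 + (3 + 49))*10 = (-55/2 + 52)*10 = (49/2)*10 = 245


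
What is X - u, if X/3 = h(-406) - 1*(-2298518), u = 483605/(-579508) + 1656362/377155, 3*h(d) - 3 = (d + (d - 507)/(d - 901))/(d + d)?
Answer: 199935583877854740707777/28994854592078270 ≈ 6.8956e+6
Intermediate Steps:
h(d) = 1 + (d + (-507 + d)/(-901 + d))/(6*d) (h(d) = 1 + ((d + (d - 507)/(d - 901))/(d + d))/3 = 1 + ((d + (-507 + d)/(-901 + d))/((2*d)))/3 = 1 + ((d + (-507 + d)/(-901 + d))*(1/(2*d)))/3 = 1 + ((d + (-507 + d)/(-901 + d))/(2*d))/3 = 1 + (d + (-507 + d)/(-901 + d))/(6*d))
u = 777480986121/218564339740 (u = 483605*(-1/579508) + 1656362*(1/377155) = -483605/579508 + 1656362/377155 = 777480986121/218564339740 ≈ 3.5572)
X = 7318144844917/1061284 (X = 3*((⅙)*(-507 - 6306*(-406) + 7*(-406)²)/(-406*(-901 - 406)) - 1*(-2298518)) = 3*((⅙)*(-1/406)*(-507 + 2560236 + 7*164836)/(-1307) + 2298518) = 3*((⅙)*(-1/406)*(-1/1307)*(-507 + 2560236 + 1153852) + 2298518) = 3*((⅙)*(-1/406)*(-1/1307)*3713581 + 2298518) = 3*(3713581/3183852 + 2298518) = 3*(7318144844917/3183852) = 7318144844917/1061284 ≈ 6.8956e+6)
X - u = 7318144844917/1061284 - 1*777480986121/218564339740 = 7318144844917/1061284 - 777480986121/218564339740 = 199935583877854740707777/28994854592078270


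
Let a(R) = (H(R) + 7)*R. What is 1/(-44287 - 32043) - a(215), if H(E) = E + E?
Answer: -7171585151/76330 ≈ -93955.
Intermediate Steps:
H(E) = 2*E
a(R) = R*(7 + 2*R) (a(R) = (2*R + 7)*R = (7 + 2*R)*R = R*(7 + 2*R))
1/(-44287 - 32043) - a(215) = 1/(-44287 - 32043) - 215*(7 + 2*215) = 1/(-76330) - 215*(7 + 430) = -1/76330 - 215*437 = -1/76330 - 1*93955 = -1/76330 - 93955 = -7171585151/76330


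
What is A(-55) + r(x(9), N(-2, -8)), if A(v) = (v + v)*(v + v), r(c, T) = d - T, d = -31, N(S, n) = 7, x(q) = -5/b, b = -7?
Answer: 12062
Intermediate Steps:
x(q) = 5/7 (x(q) = -5/(-7) = -5*(-⅐) = 5/7)
r(c, T) = -31 - T
A(v) = 4*v² (A(v) = (2*v)*(2*v) = 4*v²)
A(-55) + r(x(9), N(-2, -8)) = 4*(-55)² + (-31 - 1*7) = 4*3025 + (-31 - 7) = 12100 - 38 = 12062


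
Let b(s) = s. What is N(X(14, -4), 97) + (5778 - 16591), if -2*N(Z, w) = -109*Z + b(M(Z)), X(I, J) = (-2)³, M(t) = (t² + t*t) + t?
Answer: -11309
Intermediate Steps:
M(t) = t + 2*t² (M(t) = (t² + t²) + t = 2*t² + t = t + 2*t²)
X(I, J) = -8
N(Z, w) = 109*Z/2 - Z*(1 + 2*Z)/2 (N(Z, w) = -(-109*Z + Z*(1 + 2*Z))/2 = 109*Z/2 - Z*(1 + 2*Z)/2)
N(X(14, -4), 97) + (5778 - 16591) = -8*(54 - 1*(-8)) + (5778 - 16591) = -8*(54 + 8) - 10813 = -8*62 - 10813 = -496 - 10813 = -11309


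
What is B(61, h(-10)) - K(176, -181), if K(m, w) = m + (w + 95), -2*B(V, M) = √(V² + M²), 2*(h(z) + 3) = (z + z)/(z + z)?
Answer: -90 - √14909/4 ≈ -120.53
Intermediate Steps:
h(z) = -5/2 (h(z) = -3 + ((z + z)/(z + z))/2 = -3 + ((2*z)/((2*z)))/2 = -3 + ((2*z)*(1/(2*z)))/2 = -3 + (½)*1 = -3 + ½ = -5/2)
B(V, M) = -√(M² + V²)/2 (B(V, M) = -√(V² + M²)/2 = -√(M² + V²)/2)
K(m, w) = 95 + m + w (K(m, w) = m + (95 + w) = 95 + m + w)
B(61, h(-10)) - K(176, -181) = -√((-5/2)² + 61²)/2 - (95 + 176 - 181) = -√(25/4 + 3721)/2 - 1*90 = -√14909/4 - 90 = -90 - √14909/4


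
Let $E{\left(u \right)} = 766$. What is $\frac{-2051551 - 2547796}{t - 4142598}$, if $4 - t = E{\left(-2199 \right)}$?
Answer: $\frac{4599347}{4143360} \approx 1.1101$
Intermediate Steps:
$t = -762$ ($t = 4 - 766 = -762$)
$\frac{-2051551 - 2547796}{t - 4142598} = \frac{-2051551 - 2547796}{-762 - 4142598} = - \frac{4599347}{-4143360} = \left(-4599347\right) \left(- \frac{1}{4143360}\right) = \frac{4599347}{4143360}$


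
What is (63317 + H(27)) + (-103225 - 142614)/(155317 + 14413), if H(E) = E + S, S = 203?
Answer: 980507861/15430 ≈ 63546.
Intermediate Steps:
H(E) = 203 + E (H(E) = E + 203 = 203 + E)
(63317 + H(27)) + (-103225 - 142614)/(155317 + 14413) = (63317 + (203 + 27)) + (-103225 - 142614)/(155317 + 14413) = (63317 + 230) - 245839/169730 = 63547 - 245839*1/169730 = 63547 - 22349/15430 = 980507861/15430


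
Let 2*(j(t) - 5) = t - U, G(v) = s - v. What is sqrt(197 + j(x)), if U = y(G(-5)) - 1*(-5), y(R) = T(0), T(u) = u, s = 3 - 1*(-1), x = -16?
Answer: sqrt(766)/2 ≈ 13.838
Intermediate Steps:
s = 4 (s = 3 + 1 = 4)
G(v) = 4 - v
y(R) = 0
U = 5 (U = 0 - 1*(-5) = 0 + 5 = 5)
j(t) = 5/2 + t/2 (j(t) = 5 + (t - 1*5)/2 = 5 + (t - 5)/2 = 5 + (-5 + t)/2 = 5 + (-5/2 + t/2) = 5/2 + t/2)
sqrt(197 + j(x)) = sqrt(197 + (5/2 + (1/2)*(-16))) = sqrt(197 + (5/2 - 8)) = sqrt(197 - 11/2) = sqrt(383/2) = sqrt(766)/2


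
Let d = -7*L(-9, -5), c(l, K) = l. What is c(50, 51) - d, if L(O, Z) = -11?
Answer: -27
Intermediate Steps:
d = 77 (d = -7*(-11) = 77)
c(50, 51) - d = 50 - 1*77 = 50 - 77 = -27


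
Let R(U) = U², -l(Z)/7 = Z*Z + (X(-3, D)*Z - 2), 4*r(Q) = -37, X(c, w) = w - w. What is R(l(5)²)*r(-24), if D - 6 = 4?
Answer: -24860234917/4 ≈ -6.2151e+9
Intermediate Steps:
D = 10 (D = 6 + 4 = 10)
X(c, w) = 0
r(Q) = -37/4 (r(Q) = (¼)*(-37) = -37/4)
l(Z) = 14 - 7*Z² (l(Z) = -7*(Z*Z + (0*Z - 2)) = -7*(Z² + (0 - 2)) = -7*(Z² - 2) = -7*(-2 + Z²) = 14 - 7*Z²)
R(l(5)²)*r(-24) = ((14 - 7*5²)²)²*(-37/4) = ((14 - 7*25)²)²*(-37/4) = ((14 - 175)²)²*(-37/4) = ((-161)²)²*(-37/4) = 25921²*(-37/4) = 671898241*(-37/4) = -24860234917/4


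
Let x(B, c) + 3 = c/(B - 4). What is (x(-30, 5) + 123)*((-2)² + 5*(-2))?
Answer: -12225/17 ≈ -719.12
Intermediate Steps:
x(B, c) = -3 + c/(-4 + B) (x(B, c) = -3 + c/(B - 4) = -3 + c/(-4 + B))
(x(-30, 5) + 123)*((-2)² + 5*(-2)) = ((12 + 5 - 3*(-30))/(-4 - 30) + 123)*((-2)² + 5*(-2)) = ((12 + 5 + 90)/(-34) + 123)*(4 - 10) = (-1/34*107 + 123)*(-6) = (-107/34 + 123)*(-6) = (4075/34)*(-6) = -12225/17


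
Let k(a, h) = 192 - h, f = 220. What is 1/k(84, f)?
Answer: -1/28 ≈ -0.035714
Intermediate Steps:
1/k(84, f) = 1/(192 - 1*220) = 1/(192 - 220) = 1/(-28) = -1/28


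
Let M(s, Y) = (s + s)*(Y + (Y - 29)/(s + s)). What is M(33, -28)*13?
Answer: -24765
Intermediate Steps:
M(s, Y) = 2*s*(Y + (-29 + Y)/(2*s)) (M(s, Y) = (2*s)*(Y + (-29 + Y)/((2*s))) = (2*s)*(Y + (-29 + Y)*(1/(2*s))) = (2*s)*(Y + (-29 + Y)/(2*s)) = 2*s*(Y + (-29 + Y)/(2*s)))
M(33, -28)*13 = (-29 - 28 + 2*(-28)*33)*13 = (-29 - 28 - 1848)*13 = -1905*13 = -24765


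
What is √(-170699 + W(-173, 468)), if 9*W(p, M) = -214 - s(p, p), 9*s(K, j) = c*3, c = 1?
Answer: 2*I*√3457137/9 ≈ 413.19*I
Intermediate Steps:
s(K, j) = ⅓ (s(K, j) = (1*3)/9 = (⅑)*3 = ⅓)
W(p, M) = -643/27 (W(p, M) = (-214 - 1*⅓)/9 = (-214 - ⅓)/9 = (⅑)*(-643/3) = -643/27)
√(-170699 + W(-173, 468)) = √(-170699 - 643/27) = √(-4609516/27) = 2*I*√3457137/9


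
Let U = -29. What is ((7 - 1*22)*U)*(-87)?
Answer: -37845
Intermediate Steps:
((7 - 1*22)*U)*(-87) = ((7 - 1*22)*(-29))*(-87) = ((7 - 22)*(-29))*(-87) = -15*(-29)*(-87) = 435*(-87) = -37845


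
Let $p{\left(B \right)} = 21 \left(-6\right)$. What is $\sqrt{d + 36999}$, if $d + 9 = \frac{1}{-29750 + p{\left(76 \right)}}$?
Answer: $\frac{\sqrt{8254090782091}}{14938} \approx 192.33$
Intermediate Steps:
$p{\left(B \right)} = -126$
$d = - \frac{268885}{29876}$ ($d = -9 + \frac{1}{-29750 - 126} = -9 + \frac{1}{-29876} = -9 - \frac{1}{29876} = - \frac{268885}{29876} \approx -9.0$)
$\sqrt{d + 36999} = \sqrt{- \frac{268885}{29876} + 36999} = \sqrt{\frac{1105113239}{29876}} = \frac{\sqrt{8254090782091}}{14938}$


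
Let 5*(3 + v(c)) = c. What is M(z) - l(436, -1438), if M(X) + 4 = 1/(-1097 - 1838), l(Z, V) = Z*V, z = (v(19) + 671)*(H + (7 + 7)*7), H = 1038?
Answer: 1840139339/2935 ≈ 6.2696e+5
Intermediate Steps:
v(c) = -3 + c/5
z = 3815824/5 (z = ((-3 + (⅕)*19) + 671)*(1038 + (7 + 7)*7) = ((-3 + 19/5) + 671)*(1038 + 14*7) = (⅘ + 671)*(1038 + 98) = (3359/5)*1136 = 3815824/5 ≈ 7.6317e+5)
l(Z, V) = V*Z
M(X) = -11741/2935 (M(X) = -4 + 1/(-1097 - 1838) = -4 + 1/(-2935) = -4 - 1/2935 = -11741/2935)
M(z) - l(436, -1438) = -11741/2935 - (-1438)*436 = -11741/2935 - 1*(-626968) = -11741/2935 + 626968 = 1840139339/2935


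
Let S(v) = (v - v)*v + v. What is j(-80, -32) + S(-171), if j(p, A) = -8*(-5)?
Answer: -131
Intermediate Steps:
S(v) = v (S(v) = 0*v + v = 0 + v = v)
j(p, A) = 40
j(-80, -32) + S(-171) = 40 - 171 = -131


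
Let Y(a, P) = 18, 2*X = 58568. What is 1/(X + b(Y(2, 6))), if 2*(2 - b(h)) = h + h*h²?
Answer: 1/26361 ≈ 3.7935e-5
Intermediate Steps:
X = 29284 (X = (½)*58568 = 29284)
b(h) = 2 - h/2 - h³/2 (b(h) = 2 - (h + h*h²)/2 = 2 - (h + h³)/2 = 2 + (-h/2 - h³/2) = 2 - h/2 - h³/2)
1/(X + b(Y(2, 6))) = 1/(29284 + (2 - ½*18 - ½*18³)) = 1/(29284 + (2 - 9 - ½*5832)) = 1/(29284 + (2 - 9 - 2916)) = 1/(29284 - 2923) = 1/26361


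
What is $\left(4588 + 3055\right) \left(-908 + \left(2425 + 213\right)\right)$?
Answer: $13222390$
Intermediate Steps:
$\left(4588 + 3055\right) \left(-908 + \left(2425 + 213\right)\right) = 7643 \left(-908 + 2638\right) = 7643 \cdot 1730 = 13222390$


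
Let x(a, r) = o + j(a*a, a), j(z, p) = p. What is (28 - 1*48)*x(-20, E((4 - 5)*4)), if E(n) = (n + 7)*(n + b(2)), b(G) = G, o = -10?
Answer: 600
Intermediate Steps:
E(n) = (2 + n)*(7 + n) (E(n) = (n + 7)*(n + 2) = (7 + n)*(2 + n) = (2 + n)*(7 + n))
x(a, r) = -10 + a
(28 - 1*48)*x(-20, E((4 - 5)*4)) = (28 - 1*48)*(-10 - 20) = (28 - 48)*(-30) = -20*(-30) = 600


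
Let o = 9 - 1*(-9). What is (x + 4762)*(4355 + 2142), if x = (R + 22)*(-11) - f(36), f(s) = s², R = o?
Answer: 19659922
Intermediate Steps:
o = 18 (o = 9 + 9 = 18)
R = 18
x = -1736 (x = (18 + 22)*(-11) - 1*36² = 40*(-11) - 1*1296 = -440 - 1296 = -1736)
(x + 4762)*(4355 + 2142) = (-1736 + 4762)*(4355 + 2142) = 3026*6497 = 19659922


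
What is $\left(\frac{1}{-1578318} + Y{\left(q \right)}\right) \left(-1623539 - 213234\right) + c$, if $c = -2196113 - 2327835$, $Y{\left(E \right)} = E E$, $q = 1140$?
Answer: $- \frac{3767562989629797091}{1578318} \approx -2.3871 \cdot 10^{12}$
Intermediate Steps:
$Y{\left(E \right)} = E^{2}$
$c = -4523948$
$\left(\frac{1}{-1578318} + Y{\left(q \right)}\right) \left(-1623539 - 213234\right) + c = \left(\frac{1}{-1578318} + 1140^{2}\right) \left(-1623539 - 213234\right) - 4523948 = \left(- \frac{1}{1578318} + 1299600\right) \left(-1836773\right) - 4523948 = \frac{2051182072799}{1578318} \left(-1836773\right) - 4523948 = - \frac{3767555849401237627}{1578318} - 4523948 = - \frac{3767562989629797091}{1578318}$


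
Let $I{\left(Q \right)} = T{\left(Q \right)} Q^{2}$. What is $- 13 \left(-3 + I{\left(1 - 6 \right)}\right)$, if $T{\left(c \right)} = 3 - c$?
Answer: $-2561$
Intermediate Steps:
$I{\left(Q \right)} = Q^{2} \left(3 - Q\right)$ ($I{\left(Q \right)} = \left(3 - Q\right) Q^{2} = Q^{2} \left(3 - Q\right)$)
$- 13 \left(-3 + I{\left(1 - 6 \right)}\right) = - 13 \left(-3 + \left(1 - 6\right)^{2} \left(3 - \left(1 - 6\right)\right)\right) = - 13 \left(-3 + \left(-5\right)^{2} \left(3 - -5\right)\right) = - 13 \left(-3 + 25 \left(3 + 5\right)\right) = - 13 \left(-3 + 25 \cdot 8\right) = - 13 \left(-3 + 200\right) = \left(-13\right) 197 = -2561$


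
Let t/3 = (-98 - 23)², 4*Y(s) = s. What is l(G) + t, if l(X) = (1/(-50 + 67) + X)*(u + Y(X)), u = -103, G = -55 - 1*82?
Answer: 1066209/17 ≈ 62718.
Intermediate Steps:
Y(s) = s/4
G = -137 (G = -55 - 82 = -137)
t = 43923 (t = 3*(-98 - 23)² = 3*(-121)² = 3*14641 = 43923)
l(X) = (-103 + X/4)*(1/17 + X) (l(X) = (1/(-50 + 67) + X)*(-103 + X/4) = (1/17 + X)*(-103 + X/4) = (-103 + X/4)*(1/17 + X))
l(G) + t = (-103/17 - 7003/68*(-137) + (¼)*(-137)²) + 43923 = (-103/17 + 959411/68 + (¼)*18769) + 43923 = (-103/17 + 959411/68 + 18769/4) + 43923 = 319518/17 + 43923 = 1066209/17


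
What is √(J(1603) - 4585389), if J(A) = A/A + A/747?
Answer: I*√284298508339/249 ≈ 2141.4*I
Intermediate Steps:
J(A) = 1 + A/747 (J(A) = 1 + A*(1/747) = 1 + A/747)
√(J(1603) - 4585389) = √((1 + (1/747)*1603) - 4585389) = √((1 + 1603/747) - 4585389) = √(2350/747 - 4585389) = √(-3425283233/747) = I*√284298508339/249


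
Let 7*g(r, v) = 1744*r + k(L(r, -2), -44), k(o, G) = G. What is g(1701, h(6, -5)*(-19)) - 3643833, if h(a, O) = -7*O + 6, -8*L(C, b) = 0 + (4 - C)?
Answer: -22540331/7 ≈ -3.2200e+6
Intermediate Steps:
L(C, b) = -½ + C/8 (L(C, b) = -(0 + (4 - C))/8 = -(4 - C)/8 = -½ + C/8)
h(a, O) = 6 - 7*O
g(r, v) = -44/7 + 1744*r/7 (g(r, v) = (1744*r - 44)/7 = (-44 + 1744*r)/7 = -44/7 + 1744*r/7)
g(1701, h(6, -5)*(-19)) - 3643833 = (-44/7 + (1744/7)*1701) - 3643833 = (-44/7 + 423792) - 3643833 = 2966500/7 - 3643833 = -22540331/7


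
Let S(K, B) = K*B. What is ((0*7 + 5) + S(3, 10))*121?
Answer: 4235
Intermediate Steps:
S(K, B) = B*K
((0*7 + 5) + S(3, 10))*121 = ((0*7 + 5) + 10*3)*121 = ((0 + 5) + 30)*121 = (5 + 30)*121 = 35*121 = 4235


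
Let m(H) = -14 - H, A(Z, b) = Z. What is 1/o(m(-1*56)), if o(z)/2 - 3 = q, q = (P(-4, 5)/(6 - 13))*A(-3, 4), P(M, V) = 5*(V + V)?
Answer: 7/342 ≈ 0.020468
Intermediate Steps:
P(M, V) = 10*V (P(M, V) = 5*(2*V) = 10*V)
q = 150/7 (q = ((10*5)/(6 - 13))*(-3) = (50/(-7))*(-3) = -⅐*50*(-3) = -50/7*(-3) = 150/7 ≈ 21.429)
o(z) = 342/7 (o(z) = 6 + 2*(150/7) = 6 + 300/7 = 342/7)
1/o(m(-1*56)) = 1/(342/7) = 7/342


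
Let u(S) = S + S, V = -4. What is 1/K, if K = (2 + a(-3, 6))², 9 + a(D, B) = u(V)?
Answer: 1/225 ≈ 0.0044444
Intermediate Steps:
u(S) = 2*S
a(D, B) = -17 (a(D, B) = -9 + 2*(-4) = -9 - 8 = -17)
K = 225 (K = (2 - 17)² = (-15)² = 225)
1/K = 1/225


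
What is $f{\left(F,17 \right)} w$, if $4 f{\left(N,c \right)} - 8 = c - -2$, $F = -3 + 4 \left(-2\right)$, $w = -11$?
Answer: $- \frac{297}{4} \approx -74.25$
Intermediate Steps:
$F = -11$ ($F = -3 - 8 = -11$)
$f{\left(N,c \right)} = \frac{5}{2} + \frac{c}{4}$ ($f{\left(N,c \right)} = 2 + \frac{c - -2}{4} = 2 + \frac{c + 2}{4} = 2 + \frac{2 + c}{4} = 2 + \left(\frac{1}{2} + \frac{c}{4}\right) = \frac{5}{2} + \frac{c}{4}$)
$f{\left(F,17 \right)} w = \left(\frac{5}{2} + \frac{1}{4} \cdot 17\right) \left(-11\right) = \left(\frac{5}{2} + \frac{17}{4}\right) \left(-11\right) = \frac{27}{4} \left(-11\right) = - \frac{297}{4}$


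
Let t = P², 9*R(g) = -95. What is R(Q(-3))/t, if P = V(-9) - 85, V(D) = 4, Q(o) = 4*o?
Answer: -95/59049 ≈ -0.0016088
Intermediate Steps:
R(g) = -95/9 (R(g) = (⅑)*(-95) = -95/9)
P = -81 (P = 4 - 85 = -81)
t = 6561 (t = (-81)² = 6561)
R(Q(-3))/t = -95/9/6561 = -95/9*1/6561 = -95/59049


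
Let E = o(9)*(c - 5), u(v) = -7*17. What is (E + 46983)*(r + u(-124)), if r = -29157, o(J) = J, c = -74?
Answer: -1354659072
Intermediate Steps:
u(v) = -119
E = -711 (E = 9*(-74 - 5) = 9*(-79) = -711)
(E + 46983)*(r + u(-124)) = (-711 + 46983)*(-29157 - 119) = 46272*(-29276) = -1354659072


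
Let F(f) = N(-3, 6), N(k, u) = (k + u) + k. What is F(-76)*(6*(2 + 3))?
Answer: 0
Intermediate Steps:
N(k, u) = u + 2*k
F(f) = 0 (F(f) = 6 + 2*(-3) = 6 - 6 = 0)
F(-76)*(6*(2 + 3)) = 0*(6*(2 + 3)) = 0*(6*5) = 0*30 = 0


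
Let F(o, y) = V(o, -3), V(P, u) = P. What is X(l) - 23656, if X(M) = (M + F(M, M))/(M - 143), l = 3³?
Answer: -1372075/58 ≈ -23656.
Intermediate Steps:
F(o, y) = o
l = 27
X(M) = 2*M/(-143 + M) (X(M) = (M + M)/(M - 143) = (2*M)/(-143 + M) = 2*M/(-143 + M))
X(l) - 23656 = 2*27/(-143 + 27) - 23656 = 2*27/(-116) - 23656 = 2*27*(-1/116) - 23656 = -27/58 - 23656 = -1372075/58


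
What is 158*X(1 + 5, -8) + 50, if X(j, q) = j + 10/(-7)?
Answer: 5406/7 ≈ 772.29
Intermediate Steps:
X(j, q) = -10/7 + j (X(j, q) = j + 10*(-⅐) = j - 10/7 = -10/7 + j)
158*X(1 + 5, -8) + 50 = 158*(-10/7 + (1 + 5)) + 50 = 158*(-10/7 + 6) + 50 = 158*(32/7) + 50 = 5056/7 + 50 = 5406/7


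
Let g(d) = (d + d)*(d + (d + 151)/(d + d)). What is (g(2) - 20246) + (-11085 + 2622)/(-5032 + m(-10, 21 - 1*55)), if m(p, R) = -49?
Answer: -102043422/5081 ≈ -20083.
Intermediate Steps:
g(d) = 2*d*(d + (151 + d)/(2*d)) (g(d) = (2*d)*(d + (151 + d)/((2*d))) = (2*d)*(d + (151 + d)*(1/(2*d))) = (2*d)*(d + (151 + d)/(2*d)) = 2*d*(d + (151 + d)/(2*d)))
(g(2) - 20246) + (-11085 + 2622)/(-5032 + m(-10, 21 - 1*55)) = ((151 + 2 + 2*2²) - 20246) + (-11085 + 2622)/(-5032 - 49) = ((151 + 2 + 2*4) - 20246) - 8463/(-5081) = ((151 + 2 + 8) - 20246) - 8463*(-1/5081) = (161 - 20246) + 8463/5081 = -20085 + 8463/5081 = -102043422/5081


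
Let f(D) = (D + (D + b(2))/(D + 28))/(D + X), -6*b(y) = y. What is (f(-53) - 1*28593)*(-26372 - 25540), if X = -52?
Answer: 37107366688/25 ≈ 1.4843e+9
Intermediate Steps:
b(y) = -y/6
f(D) = (D + (-⅓ + D)/(28 + D))/(-52 + D) (f(D) = (D + (D - ⅙*2)/(D + 28))/(D - 52) = (D + (D - ⅓)/(28 + D))/(-52 + D) = (D + (-⅓ + D)/(28 + D))/(-52 + D))
(f(-53) - 1*28593)*(-26372 - 25540) = ((-⅓ + (-53)² + 29*(-53))/(-1456 + (-53)² - 24*(-53)) - 1*28593)*(-26372 - 25540) = ((-⅓ + 2809 - 1537)/(-1456 + 2809 + 1272) - 28593)*(-51912) = ((3815/3)/2625 - 28593)*(-51912) = ((1/2625)*(3815/3) - 28593)*(-51912) = (109/225 - 28593)*(-51912) = -6433316/225*(-51912) = 37107366688/25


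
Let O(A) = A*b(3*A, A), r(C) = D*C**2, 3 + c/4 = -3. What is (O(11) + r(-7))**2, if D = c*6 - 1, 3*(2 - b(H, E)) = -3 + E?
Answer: 455267569/9 ≈ 5.0585e+7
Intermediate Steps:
c = -24 (c = -12 + 4*(-3) = -12 - 12 = -24)
b(H, E) = 3 - E/3 (b(H, E) = 2 - (-3 + E)/3 = 2 + (1 - E/3) = 3 - E/3)
D = -145 (D = -24*6 - 1 = -144 - 1 = -145)
r(C) = -145*C**2
O(A) = A*(3 - A/3)
(O(11) + r(-7))**2 = ((1/3)*11*(9 - 1*11) - 145*(-7)**2)**2 = ((1/3)*11*(9 - 11) - 145*49)**2 = ((1/3)*11*(-2) - 7105)**2 = (-22/3 - 7105)**2 = (-21337/3)**2 = 455267569/9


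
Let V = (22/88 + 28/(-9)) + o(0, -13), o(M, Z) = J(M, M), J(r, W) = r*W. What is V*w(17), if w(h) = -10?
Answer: 515/18 ≈ 28.611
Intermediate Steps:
J(r, W) = W*r
o(M, Z) = M² (o(M, Z) = M*M = M²)
V = -103/36 (V = (22/88 + 28/(-9)) + 0² = (22*(1/88) + 28*(-⅑)) + 0 = (¼ - 28/9) + 0 = -103/36 + 0 = -103/36 ≈ -2.8611)
V*w(17) = -103/36*(-10) = 515/18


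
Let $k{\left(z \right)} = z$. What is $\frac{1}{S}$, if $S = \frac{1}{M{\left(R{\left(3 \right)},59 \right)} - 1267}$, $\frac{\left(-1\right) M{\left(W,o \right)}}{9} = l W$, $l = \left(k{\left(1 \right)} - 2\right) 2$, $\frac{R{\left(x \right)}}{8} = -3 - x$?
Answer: $-2131$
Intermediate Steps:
$R{\left(x \right)} = -24 - 8 x$ ($R{\left(x \right)} = 8 \left(-3 - x\right) = -24 - 8 x$)
$l = -2$ ($l = \left(1 - 2\right) 2 = \left(-1\right) 2 = -2$)
$M{\left(W,o \right)} = 18 W$ ($M{\left(W,o \right)} = - 9 \left(- 2 W\right) = 18 W$)
$S = - \frac{1}{2131}$ ($S = \frac{1}{18 \left(-24 - 24\right) - 1267} = \frac{1}{18 \left(-48\right) - 1267} = \frac{1}{-864 - 1267} = \frac{1}{-2131} = - \frac{1}{2131} \approx -0.00046926$)
$\frac{1}{S} = \frac{1}{- \frac{1}{2131}} = -2131$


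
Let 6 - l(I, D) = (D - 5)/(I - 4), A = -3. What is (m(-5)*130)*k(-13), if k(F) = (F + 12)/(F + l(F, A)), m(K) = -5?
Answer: -11050/127 ≈ -87.008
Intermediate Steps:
l(I, D) = 6 - (-5 + D)/(-4 + I) (l(I, D) = 6 - (D - 5)/(I - 4) = 6 - (-5 + D)/(-4 + I))
k(F) = (12 + F)/(F + (-16 + 6*F)/(-4 + F)) (k(F) = (F + 12)/(F + (-19 - 1*(-3) + 6*F)/(-4 + F)) = (12 + F)/(F + (-19 + 3 + 6*F)/(-4 + F)) = (12 + F)/(F + (-16 + 6*F)/(-4 + F)))
(m(-5)*130)*k(-13) = (-5*130)*((-4 - 13)*(12 - 13)/(-16 + 6*(-13) - 13*(-4 - 13))) = -650*(-17)*(-1)/(-16 - 78 - 13*(-17)) = -650*(-17)*(-1)/(-16 - 78 + 221) = -650*(-17)*(-1)/127 = -650*17/127 = -11050/127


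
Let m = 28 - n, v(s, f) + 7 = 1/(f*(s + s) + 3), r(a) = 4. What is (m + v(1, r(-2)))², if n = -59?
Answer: 776161/121 ≈ 6414.6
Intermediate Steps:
v(s, f) = -7 + 1/(3 + 2*f*s) (v(s, f) = -7 + 1/(f*(s + s) + 3) = -7 + 1/(f*(2*s) + 3) = -7 + 1/(2*f*s + 3) = -7 + 1/(3 + 2*f*s))
m = 87 (m = 28 - 1*(-59) = 28 + 59 = 87)
(m + v(1, r(-2)))² = (87 + 2*(-10 - 7*4*1)/(3 + 2*4*1))² = (87 + 2*(-10 - 28)/(3 + 8))² = (87 + 2*(-38)/11)² = (87 + 2*(1/11)*(-38))² = (87 - 76/11)² = (881/11)² = 776161/121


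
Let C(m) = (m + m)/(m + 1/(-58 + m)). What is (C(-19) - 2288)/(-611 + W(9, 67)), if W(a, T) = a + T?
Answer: 1673353/391620 ≈ 4.2729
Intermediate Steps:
W(a, T) = T + a
C(m) = 2*m/(m + 1/(-58 + m)) (C(m) = (2*m)/(m + 1/(-58 + m)) = 2*m/(m + 1/(-58 + m)))
(C(-19) - 2288)/(-611 + W(9, 67)) = (2*(-19)*(-58 - 19)/(1 + (-19)² - 58*(-19)) - 2288)/(-611 + (67 + 9)) = (2*(-19)*(-77)/(1 + 361 + 1102) - 2288)/(-611 + 76) = (2*(-19)*(-77)/1464 - 2288)/(-535) = (2*(-19)*(1/1464)*(-77) - 2288)*(-1/535) = (1463/732 - 2288)*(-1/535) = -1673353/732*(-1/535) = 1673353/391620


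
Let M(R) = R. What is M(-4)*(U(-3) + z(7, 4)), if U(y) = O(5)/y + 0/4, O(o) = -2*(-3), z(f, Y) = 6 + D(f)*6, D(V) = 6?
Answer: -160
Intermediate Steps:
z(f, Y) = 42 (z(f, Y) = 6 + 6*6 = 6 + 36 = 42)
O(o) = 6
U(y) = 6/y (U(y) = 6/y + 0/4 = 6/y + 0*(¼) = 6/y + 0 = 6/y)
M(-4)*(U(-3) + z(7, 4)) = -4*(6/(-3) + 42) = -4*(6*(-⅓) + 42) = -4*(-2 + 42) = -4*40 = -160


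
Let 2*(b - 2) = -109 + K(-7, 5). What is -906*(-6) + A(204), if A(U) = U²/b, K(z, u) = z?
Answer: 32850/7 ≈ 4692.9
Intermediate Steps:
b = -56 (b = 2 + (-109 - 7)/2 = 2 + (½)*(-116) = 2 - 58 = -56)
A(U) = -U²/56 (A(U) = U²/(-56) = U²*(-1/56) = -U²/56)
-906*(-6) + A(204) = -906*(-6) - 1/56*204² = -151*6*(-6) - 1/56*41616 = -906*(-6) - 5202/7 = 5436 - 5202/7 = 32850/7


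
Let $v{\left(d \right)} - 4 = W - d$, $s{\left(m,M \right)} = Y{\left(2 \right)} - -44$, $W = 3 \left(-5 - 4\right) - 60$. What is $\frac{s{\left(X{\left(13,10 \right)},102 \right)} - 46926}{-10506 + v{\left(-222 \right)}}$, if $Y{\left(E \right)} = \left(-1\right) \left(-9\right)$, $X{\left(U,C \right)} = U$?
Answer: $\frac{46873}{10367} \approx 4.5214$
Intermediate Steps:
$Y{\left(E \right)} = 9$
$W = -87$ ($W = 3 \left(-9\right) - 60 = -27 - 60 = -87$)
$s{\left(m,M \right)} = 53$ ($s{\left(m,M \right)} = 9 - -44 = 9 + 44 = 53$)
$v{\left(d \right)} = -83 - d$ ($v{\left(d \right)} = 4 - \left(87 + d\right) = -83 - d$)
$\frac{s{\left(X{\left(13,10 \right)},102 \right)} - 46926}{-10506 + v{\left(-222 \right)}} = \frac{53 - 46926}{-10506 - -139} = - \frac{46873}{-10506 + \left(-83 + 222\right)} = - \frac{46873}{-10506 + 139} = - \frac{46873}{-10367} = \left(-46873\right) \left(- \frac{1}{10367}\right) = \frac{46873}{10367}$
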